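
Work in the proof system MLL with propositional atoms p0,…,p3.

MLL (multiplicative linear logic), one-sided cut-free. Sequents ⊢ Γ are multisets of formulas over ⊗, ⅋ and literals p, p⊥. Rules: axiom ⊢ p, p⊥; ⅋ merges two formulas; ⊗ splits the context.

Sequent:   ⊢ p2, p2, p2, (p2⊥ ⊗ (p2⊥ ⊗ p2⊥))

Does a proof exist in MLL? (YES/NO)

Derivation trace:
[⊗]  ⊢ p2, p2, p2, (p2⊥ ⊗ (p2⊥ ⊗ p2⊥))
  [Ax]  ⊢ p2, p2⊥
  [⊗]  ⊢ p2, p2, (p2⊥ ⊗ p2⊥)
    [Ax]  ⊢ p2, p2⊥
    [Ax]  ⊢ p2, p2⊥

Result: YES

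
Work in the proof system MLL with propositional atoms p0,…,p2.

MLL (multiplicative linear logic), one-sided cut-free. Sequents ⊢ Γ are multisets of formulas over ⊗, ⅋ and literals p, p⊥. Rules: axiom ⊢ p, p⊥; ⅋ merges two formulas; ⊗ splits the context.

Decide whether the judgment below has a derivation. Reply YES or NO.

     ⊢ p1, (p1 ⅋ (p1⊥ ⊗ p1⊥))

Derivation trace:
[⅋]  ⊢ p1, (p1 ⅋ (p1⊥ ⊗ p1⊥))
  [⊗]  ⊢ p1, p1, (p1⊥ ⊗ p1⊥)
    [Ax]  ⊢ p1, p1⊥
    [Ax]  ⊢ p1, p1⊥

Result: YES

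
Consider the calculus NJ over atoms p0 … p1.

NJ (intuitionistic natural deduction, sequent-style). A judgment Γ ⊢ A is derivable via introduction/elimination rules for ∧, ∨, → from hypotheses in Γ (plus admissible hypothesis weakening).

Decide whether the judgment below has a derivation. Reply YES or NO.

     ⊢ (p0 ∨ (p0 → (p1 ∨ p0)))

Derivation (root first):
[∨I₂]  ⊢ (p0 ∨ (p0 → (p1 ∨ p0)))
  [→I]  ⊢ (p0 → (p1 ∨ p0))
    [∨I₂] p0 ⊢ (p1 ∨ p0)
      [Ax] p0 ⊢ p0

Result: YES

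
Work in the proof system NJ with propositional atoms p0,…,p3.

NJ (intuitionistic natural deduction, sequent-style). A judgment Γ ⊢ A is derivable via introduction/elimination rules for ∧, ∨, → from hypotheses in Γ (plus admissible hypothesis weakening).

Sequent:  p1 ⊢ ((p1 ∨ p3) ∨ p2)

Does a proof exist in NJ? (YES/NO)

Derivation (root first):
[∨I₁] p1 ⊢ ((p1 ∨ p3) ∨ p2)
  [∨I₁] p1 ⊢ (p1 ∨ p3)
    [Ax] p1 ⊢ p1

Result: YES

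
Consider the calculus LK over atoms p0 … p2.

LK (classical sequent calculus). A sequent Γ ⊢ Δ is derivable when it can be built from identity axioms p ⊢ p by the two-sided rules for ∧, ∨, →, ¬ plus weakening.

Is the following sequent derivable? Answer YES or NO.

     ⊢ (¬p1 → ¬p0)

Search for a countermodel by truth-table:
  v=000: Γ:[] Δ:[(¬p1 → ¬p0)=T] refutes=False
  v=001: Γ:[] Δ:[(¬p1 → ¬p0)=T] refutes=False
  v=010: Γ:[] Δ:[(¬p1 → ¬p0)=T] refutes=False
  v=011: Γ:[] Δ:[(¬p1 → ¬p0)=T] refutes=False
  v=100: Γ:[] Δ:[(¬p1 → ¬p0)=F] refutes=True  ← countermodel

Result: NO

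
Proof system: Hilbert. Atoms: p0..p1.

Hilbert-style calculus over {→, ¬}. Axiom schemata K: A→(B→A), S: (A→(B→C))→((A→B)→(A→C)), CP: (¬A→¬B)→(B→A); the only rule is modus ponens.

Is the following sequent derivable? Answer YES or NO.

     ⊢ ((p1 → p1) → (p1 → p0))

Search for a countermodel by truth-table:
  v=00: Γ:[] Δ:[((p1 → p1) → (p1 → p0))=T] refutes=False
  v=01: Γ:[] Δ:[((p1 → p1) → (p1 → p0))=F] refutes=True  ← countermodel

Result: NO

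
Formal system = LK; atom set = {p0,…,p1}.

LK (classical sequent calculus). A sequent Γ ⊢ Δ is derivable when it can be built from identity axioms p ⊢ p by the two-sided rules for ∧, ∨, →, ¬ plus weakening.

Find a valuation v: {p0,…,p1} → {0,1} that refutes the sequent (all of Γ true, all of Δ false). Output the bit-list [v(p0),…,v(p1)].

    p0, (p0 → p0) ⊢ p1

Truth-table refutation:
  v=00: Γ:[p0=F, (p0 → p0)=T] Δ:[p1=F] refutes=False
  v=01: Γ:[p0=F, (p0 → p0)=T] Δ:[p1=T] refutes=False
  v=10: Γ:[p0=T, (p0 → p0)=T] Δ:[p1=F] refutes=True  ← countermodel

Result: [1, 0]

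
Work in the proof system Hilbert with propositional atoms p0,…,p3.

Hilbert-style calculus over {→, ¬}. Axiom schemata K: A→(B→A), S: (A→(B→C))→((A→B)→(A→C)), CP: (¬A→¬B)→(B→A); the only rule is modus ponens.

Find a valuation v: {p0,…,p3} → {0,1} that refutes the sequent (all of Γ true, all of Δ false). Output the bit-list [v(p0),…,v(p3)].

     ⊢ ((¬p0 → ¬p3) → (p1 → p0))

Truth-table refutation:
  v=0000: Γ:[] Δ:[((¬p0 → ¬p3) → (p1 → p0))=T] refutes=False
  v=0001: Γ:[] Δ:[((¬p0 → ¬p3) → (p1 → p0))=T] refutes=False
  v=0010: Γ:[] Δ:[((¬p0 → ¬p3) → (p1 → p0))=T] refutes=False
  v=0011: Γ:[] Δ:[((¬p0 → ¬p3) → (p1 → p0))=T] refutes=False
  v=0100: Γ:[] Δ:[((¬p0 → ¬p3) → (p1 → p0))=F] refutes=True  ← countermodel

Result: [0, 1, 0, 0]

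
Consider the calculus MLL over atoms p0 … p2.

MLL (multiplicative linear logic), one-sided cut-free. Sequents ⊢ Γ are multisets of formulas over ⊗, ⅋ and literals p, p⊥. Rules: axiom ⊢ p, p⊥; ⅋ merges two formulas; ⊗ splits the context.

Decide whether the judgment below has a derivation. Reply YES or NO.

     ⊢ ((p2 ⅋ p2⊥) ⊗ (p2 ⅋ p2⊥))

Proof tree:
[⊗]  ⊢ ((p2 ⅋ p2⊥) ⊗ (p2 ⅋ p2⊥))
  [⅋]  ⊢ (p2 ⅋ p2⊥)
    [Ax]  ⊢ p2, p2⊥
  [⅋]  ⊢ (p2 ⅋ p2⊥)
    [Ax]  ⊢ p2, p2⊥

Result: YES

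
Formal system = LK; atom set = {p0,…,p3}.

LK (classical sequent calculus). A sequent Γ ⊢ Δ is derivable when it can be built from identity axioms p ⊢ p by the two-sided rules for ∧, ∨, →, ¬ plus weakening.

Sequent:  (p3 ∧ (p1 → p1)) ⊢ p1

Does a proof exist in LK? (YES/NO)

Search for a countermodel by truth-table:
  v=0000: Γ:[(p3 ∧ (p1 → p1))=F] Δ:[p1=F] refutes=False
  v=0001: Γ:[(p3 ∧ (p1 → p1))=T] Δ:[p1=F] refutes=True  ← countermodel

Result: NO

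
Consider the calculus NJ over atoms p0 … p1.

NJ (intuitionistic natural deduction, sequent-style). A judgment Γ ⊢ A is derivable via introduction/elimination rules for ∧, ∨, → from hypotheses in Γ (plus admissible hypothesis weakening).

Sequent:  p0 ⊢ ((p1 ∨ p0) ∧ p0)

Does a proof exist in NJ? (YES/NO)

Derivation trace:
[∧I] p0 ⊢ ((p1 ∨ p0) ∧ p0)
  [∨I₂] p0 ⊢ (p1 ∨ p0)
    [Ax] p0 ⊢ p0
  [Ax] p0 ⊢ p0

Result: YES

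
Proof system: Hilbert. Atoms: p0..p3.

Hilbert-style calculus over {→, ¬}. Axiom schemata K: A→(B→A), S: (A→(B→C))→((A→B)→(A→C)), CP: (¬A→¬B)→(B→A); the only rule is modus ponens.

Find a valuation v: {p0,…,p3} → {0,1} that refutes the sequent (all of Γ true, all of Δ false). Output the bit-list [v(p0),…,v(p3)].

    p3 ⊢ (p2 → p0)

Search for a countermodel by truth-table:
  v=0000: Γ:[p3=F] Δ:[(p2 → p0)=T] refutes=False
  v=0001: Γ:[p3=T] Δ:[(p2 → p0)=T] refutes=False
  v=0010: Γ:[p3=F] Δ:[(p2 → p0)=F] refutes=False
  v=0011: Γ:[p3=T] Δ:[(p2 → p0)=F] refutes=True  ← countermodel

Result: [0, 0, 1, 1]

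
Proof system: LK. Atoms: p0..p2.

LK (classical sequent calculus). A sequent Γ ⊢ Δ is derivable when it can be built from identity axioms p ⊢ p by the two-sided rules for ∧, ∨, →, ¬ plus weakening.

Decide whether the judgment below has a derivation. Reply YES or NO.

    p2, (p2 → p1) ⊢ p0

Truth-table refutation:
  v=000: Γ:[p2=F, (p2 → p1)=T] Δ:[p0=F] refutes=False
  v=001: Γ:[p2=T, (p2 → p1)=F] Δ:[p0=F] refutes=False
  v=010: Γ:[p2=F, (p2 → p1)=T] Δ:[p0=F] refutes=False
  v=011: Γ:[p2=T, (p2 → p1)=T] Δ:[p0=F] refutes=True  ← countermodel

Result: NO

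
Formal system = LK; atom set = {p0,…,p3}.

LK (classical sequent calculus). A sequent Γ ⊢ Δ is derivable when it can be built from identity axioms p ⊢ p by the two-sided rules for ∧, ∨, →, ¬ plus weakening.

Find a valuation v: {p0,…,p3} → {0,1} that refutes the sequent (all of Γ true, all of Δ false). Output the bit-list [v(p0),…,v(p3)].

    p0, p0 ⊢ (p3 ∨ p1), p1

Enumerate valuations to refute Γ ⊢ Δ:
  v=0000: Γ:[p0=F, p0=F] Δ:[(p3 ∨ p1)=F, p1=F] refutes=False
  v=0001: Γ:[p0=F, p0=F] Δ:[(p3 ∨ p1)=T, p1=F] refutes=False
  v=0010: Γ:[p0=F, p0=F] Δ:[(p3 ∨ p1)=F, p1=F] refutes=False
  v=0011: Γ:[p0=F, p0=F] Δ:[(p3 ∨ p1)=T, p1=F] refutes=False
  v=0100: Γ:[p0=F, p0=F] Δ:[(p3 ∨ p1)=T, p1=T] refutes=False
  v=0101: Γ:[p0=F, p0=F] Δ:[(p3 ∨ p1)=T, p1=T] refutes=False
  v=0110: Γ:[p0=F, p0=F] Δ:[(p3 ∨ p1)=T, p1=T] refutes=False
  v=0111: Γ:[p0=F, p0=F] Δ:[(p3 ∨ p1)=T, p1=T] refutes=False
  v=1000: Γ:[p0=T, p0=T] Δ:[(p3 ∨ p1)=F, p1=F] refutes=True  ← countermodel

Result: [1, 0, 0, 0]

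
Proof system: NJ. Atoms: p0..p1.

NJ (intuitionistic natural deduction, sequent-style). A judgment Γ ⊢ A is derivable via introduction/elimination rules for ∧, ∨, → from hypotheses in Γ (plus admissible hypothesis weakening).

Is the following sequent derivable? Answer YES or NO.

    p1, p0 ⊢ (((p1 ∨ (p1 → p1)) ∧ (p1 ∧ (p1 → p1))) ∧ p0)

Proof tree:
[∧I] p1, p0 ⊢ (((p1 ∨ (p1 → p1)) ∧ (p1 ∧ (p1 → p1))) ∧ p0)
  [∧I] p1 ⊢ ((p1 ∨ (p1 → p1)) ∧ (p1 ∧ (p1 → p1)))
    [∨I₂]  ⊢ (p1 ∨ (p1 → p1))
      [→I]  ⊢ (p1 → p1)
        [Ax] p1 ⊢ p1
    [∧I] p1 ⊢ (p1 ∧ (p1 → p1))
      [Wk] p1, p1 ⊢ p1
        [Ax] p1 ⊢ p1
      [→I]  ⊢ (p1 → p1)
        [Ax] p1 ⊢ p1
  [Ax] p0 ⊢ p0

Result: YES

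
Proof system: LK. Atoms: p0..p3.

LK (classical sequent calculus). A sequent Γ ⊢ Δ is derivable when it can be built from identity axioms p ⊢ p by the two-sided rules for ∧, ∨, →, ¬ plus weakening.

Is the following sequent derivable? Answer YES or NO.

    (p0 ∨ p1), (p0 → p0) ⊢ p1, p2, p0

Derivation (root first):
[→L] (p0 ∨ p1), (p0 → p0) ⊢ p1, p2, p0
  [∨L] (p0 ∨ p1) ⊢ p1, p0
    [Ax] p0 ⊢ p0
    [Ax] p1 ⊢ p1
  [WR] p0 ⊢ p0, p2
    [Ax] p0 ⊢ p0

Result: YES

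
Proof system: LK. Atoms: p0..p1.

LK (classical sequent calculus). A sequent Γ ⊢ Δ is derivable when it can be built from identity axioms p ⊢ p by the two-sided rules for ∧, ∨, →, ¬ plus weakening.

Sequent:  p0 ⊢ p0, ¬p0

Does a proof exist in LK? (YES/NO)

Derivation (root first):
[WL] p0 ⊢ p0, ¬p0
  [¬R]  ⊢ p0, ¬p0
    [Ax] p0 ⊢ p0

Result: YES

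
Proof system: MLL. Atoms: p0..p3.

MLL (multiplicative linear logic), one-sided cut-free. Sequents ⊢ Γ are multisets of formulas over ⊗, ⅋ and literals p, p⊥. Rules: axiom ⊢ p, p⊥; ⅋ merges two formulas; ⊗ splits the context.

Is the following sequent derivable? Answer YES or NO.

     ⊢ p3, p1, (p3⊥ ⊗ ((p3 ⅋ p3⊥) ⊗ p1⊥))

Proof tree:
[⊗]  ⊢ p3, p1, (p3⊥ ⊗ ((p3 ⅋ p3⊥) ⊗ p1⊥))
  [Ax]  ⊢ p3, p3⊥
  [⊗]  ⊢ p1, ((p3 ⅋ p3⊥) ⊗ p1⊥)
    [⅋]  ⊢ (p3 ⅋ p3⊥)
      [Ax]  ⊢ p3, p3⊥
    [Ax]  ⊢ p1, p1⊥

Result: YES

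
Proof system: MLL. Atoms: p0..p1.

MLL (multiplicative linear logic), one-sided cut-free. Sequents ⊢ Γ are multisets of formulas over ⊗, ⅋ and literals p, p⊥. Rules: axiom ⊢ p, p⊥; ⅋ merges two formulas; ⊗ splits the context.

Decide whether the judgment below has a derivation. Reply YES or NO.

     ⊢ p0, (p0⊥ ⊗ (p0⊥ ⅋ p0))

Proof tree:
[⊗]  ⊢ p0, (p0⊥ ⊗ (p0⊥ ⅋ p0))
  [Ax]  ⊢ p0, p0⊥
  [⅋]  ⊢ (p0⊥ ⅋ p0)
    [Ax]  ⊢ p0, p0⊥

Result: YES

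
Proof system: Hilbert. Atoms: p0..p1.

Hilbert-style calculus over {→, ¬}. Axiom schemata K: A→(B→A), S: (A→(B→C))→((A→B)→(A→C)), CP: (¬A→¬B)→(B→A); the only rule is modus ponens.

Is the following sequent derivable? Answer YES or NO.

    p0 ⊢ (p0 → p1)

Enumerate valuations to refute Γ ⊢ Δ:
  v=00: Γ:[p0=F] Δ:[(p0 → p1)=T] refutes=False
  v=01: Γ:[p0=F] Δ:[(p0 → p1)=T] refutes=False
  v=10: Γ:[p0=T] Δ:[(p0 → p1)=F] refutes=True  ← countermodel

Result: NO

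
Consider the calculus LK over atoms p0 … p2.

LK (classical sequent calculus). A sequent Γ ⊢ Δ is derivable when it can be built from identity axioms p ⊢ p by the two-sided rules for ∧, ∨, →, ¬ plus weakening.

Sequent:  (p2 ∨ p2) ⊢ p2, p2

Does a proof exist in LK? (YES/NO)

Derivation trace:
[WR] (p2 ∨ p2) ⊢ p2, p2
  [∨L] (p2 ∨ p2) ⊢ p2
    [Ax] p2 ⊢ p2
    [WR] p2 ⊢ p2, p2
      [Ax] p2 ⊢ p2

Result: YES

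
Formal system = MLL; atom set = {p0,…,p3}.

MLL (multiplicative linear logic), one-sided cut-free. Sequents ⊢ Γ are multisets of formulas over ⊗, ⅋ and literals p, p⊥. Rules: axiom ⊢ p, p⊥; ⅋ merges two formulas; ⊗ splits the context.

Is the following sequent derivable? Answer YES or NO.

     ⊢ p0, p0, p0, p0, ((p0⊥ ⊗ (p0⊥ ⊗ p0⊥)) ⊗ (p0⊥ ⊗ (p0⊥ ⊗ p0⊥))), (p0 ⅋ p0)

Derivation (root first):
[⅋]  ⊢ p0, p0, p0, p0, ((p0⊥ ⊗ (p0⊥ ⊗ p0⊥)) ⊗ (p0⊥ ⊗ (p0⊥ ⊗ p0⊥))), (p0 ⅋ p0)
  [⊗]  ⊢ p0, p0, p0, p0, p0, p0, ((p0⊥ ⊗ (p0⊥ ⊗ p0⊥)) ⊗ (p0⊥ ⊗ (p0⊥ ⊗ p0⊥)))
    [⊗]  ⊢ p0, p0, p0, (p0⊥ ⊗ (p0⊥ ⊗ p0⊥))
      [Ax]  ⊢ p0, p0⊥
      [⊗]  ⊢ p0, p0, (p0⊥ ⊗ p0⊥)
        [Ax]  ⊢ p0, p0⊥
        [Ax]  ⊢ p0, p0⊥
    [⊗]  ⊢ p0, p0, p0, (p0⊥ ⊗ (p0⊥ ⊗ p0⊥))
      [Ax]  ⊢ p0, p0⊥
      [⊗]  ⊢ p0, p0, (p0⊥ ⊗ p0⊥)
        [Ax]  ⊢ p0, p0⊥
        [Ax]  ⊢ p0, p0⊥

Result: YES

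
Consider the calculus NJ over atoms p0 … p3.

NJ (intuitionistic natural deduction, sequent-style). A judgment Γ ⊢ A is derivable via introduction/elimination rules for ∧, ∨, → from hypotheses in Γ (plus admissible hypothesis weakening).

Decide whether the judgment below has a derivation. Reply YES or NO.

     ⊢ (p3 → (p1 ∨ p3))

Proof tree:
[→I]  ⊢ (p3 → (p1 ∨ p3))
  [∨I₂] p3 ⊢ (p1 ∨ p3)
    [Ax] p3 ⊢ p3

Result: YES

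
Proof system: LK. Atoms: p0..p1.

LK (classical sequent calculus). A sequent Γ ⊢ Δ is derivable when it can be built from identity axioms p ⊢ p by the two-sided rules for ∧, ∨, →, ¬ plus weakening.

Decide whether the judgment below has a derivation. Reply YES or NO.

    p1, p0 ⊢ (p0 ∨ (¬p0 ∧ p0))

Proof tree:
[∨R] p1, p0 ⊢ (p0 ∨ (¬p0 ∧ p0))
  [∧R] p1, p0 ⊢ p0, (¬p0 ∧ p0)
    [¬R]  ⊢ p0, ¬p0
      [Ax] p0 ⊢ p0
    [WL] p0, p1 ⊢ p0
      [Ax] p0 ⊢ p0

Result: YES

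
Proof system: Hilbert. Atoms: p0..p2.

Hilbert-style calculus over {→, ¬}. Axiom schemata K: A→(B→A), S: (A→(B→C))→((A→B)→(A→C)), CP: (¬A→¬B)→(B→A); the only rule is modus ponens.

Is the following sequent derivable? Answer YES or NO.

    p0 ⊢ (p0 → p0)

Derivation (root first):
[MP] p0 ⊢ (p0 → p0)
  [K]  ⊢ (p0 → (p0 → p0))
  [MP] p0 ⊢ p0
    [MP] p0 ⊢ (p0 → p0)
      [K]  ⊢ (p0 → (p0 → p0))
      [Hyp] p0 ⊢ p0
    [Hyp] p0 ⊢ p0

Result: YES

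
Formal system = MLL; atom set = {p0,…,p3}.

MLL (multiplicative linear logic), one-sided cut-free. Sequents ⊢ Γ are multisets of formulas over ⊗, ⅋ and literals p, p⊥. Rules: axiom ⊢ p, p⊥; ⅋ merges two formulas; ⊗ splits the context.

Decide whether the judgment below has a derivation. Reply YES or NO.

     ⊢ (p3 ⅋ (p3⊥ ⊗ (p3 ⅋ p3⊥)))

Derivation (root first):
[⅋]  ⊢ (p3 ⅋ (p3⊥ ⊗ (p3 ⅋ p3⊥)))
  [⊗]  ⊢ p3, (p3⊥ ⊗ (p3 ⅋ p3⊥))
    [Ax]  ⊢ p3, p3⊥
    [⅋]  ⊢ (p3 ⅋ p3⊥)
      [Ax]  ⊢ p3, p3⊥

Result: YES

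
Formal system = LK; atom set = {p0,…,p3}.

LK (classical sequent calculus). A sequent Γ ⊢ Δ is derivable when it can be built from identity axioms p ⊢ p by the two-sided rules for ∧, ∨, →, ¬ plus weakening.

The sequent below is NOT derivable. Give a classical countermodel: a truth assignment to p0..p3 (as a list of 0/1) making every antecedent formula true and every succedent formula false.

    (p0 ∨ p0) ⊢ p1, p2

Truth-table refutation:
  v=0000: Γ:[(p0 ∨ p0)=F] Δ:[p1=F, p2=F] refutes=False
  v=0001: Γ:[(p0 ∨ p0)=F] Δ:[p1=F, p2=F] refutes=False
  v=0010: Γ:[(p0 ∨ p0)=F] Δ:[p1=F, p2=T] refutes=False
  v=0011: Γ:[(p0 ∨ p0)=F] Δ:[p1=F, p2=T] refutes=False
  v=0100: Γ:[(p0 ∨ p0)=F] Δ:[p1=T, p2=F] refutes=False
  v=0101: Γ:[(p0 ∨ p0)=F] Δ:[p1=T, p2=F] refutes=False
  v=0110: Γ:[(p0 ∨ p0)=F] Δ:[p1=T, p2=T] refutes=False
  v=0111: Γ:[(p0 ∨ p0)=F] Δ:[p1=T, p2=T] refutes=False
  v=1000: Γ:[(p0 ∨ p0)=T] Δ:[p1=F, p2=F] refutes=True  ← countermodel

Result: [1, 0, 0, 0]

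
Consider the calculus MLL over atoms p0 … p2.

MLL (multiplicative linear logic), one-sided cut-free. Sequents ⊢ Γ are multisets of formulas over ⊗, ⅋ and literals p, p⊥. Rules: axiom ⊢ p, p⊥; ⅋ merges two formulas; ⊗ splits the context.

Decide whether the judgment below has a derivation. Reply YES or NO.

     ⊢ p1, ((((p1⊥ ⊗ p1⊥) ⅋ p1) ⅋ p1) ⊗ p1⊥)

Derivation trace:
[⊗]  ⊢ p1, ((((p1⊥ ⊗ p1⊥) ⅋ p1) ⅋ p1) ⊗ p1⊥)
  [⅋]  ⊢ (((p1⊥ ⊗ p1⊥) ⅋ p1) ⅋ p1)
    [⅋]  ⊢ p1, ((p1⊥ ⊗ p1⊥) ⅋ p1)
      [⊗]  ⊢ p1, p1, (p1⊥ ⊗ p1⊥)
        [Ax]  ⊢ p1, p1⊥
        [Ax]  ⊢ p1, p1⊥
  [Ax]  ⊢ p1, p1⊥

Result: YES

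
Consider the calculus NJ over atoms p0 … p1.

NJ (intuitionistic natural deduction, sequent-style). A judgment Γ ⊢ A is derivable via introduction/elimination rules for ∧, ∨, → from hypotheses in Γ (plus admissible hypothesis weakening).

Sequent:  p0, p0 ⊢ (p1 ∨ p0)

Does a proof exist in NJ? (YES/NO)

Proof tree:
[∨I₂] p0, p0 ⊢ (p1 ∨ p0)
  [Wk] p0, p0 ⊢ p0
    [Ax] p0 ⊢ p0

Result: YES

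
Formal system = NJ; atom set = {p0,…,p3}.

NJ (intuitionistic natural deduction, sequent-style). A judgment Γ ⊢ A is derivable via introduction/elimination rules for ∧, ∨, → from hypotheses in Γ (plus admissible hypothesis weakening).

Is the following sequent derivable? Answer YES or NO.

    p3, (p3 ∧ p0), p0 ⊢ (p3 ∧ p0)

Derivation (root first):
[∧I] p3, (p3 ∧ p0), p0 ⊢ (p3 ∧ p0)
  [Wk] p3, (p3 ∧ p0) ⊢ p3
    [Ax] p3 ⊢ p3
  [Ax] p0 ⊢ p0

Result: YES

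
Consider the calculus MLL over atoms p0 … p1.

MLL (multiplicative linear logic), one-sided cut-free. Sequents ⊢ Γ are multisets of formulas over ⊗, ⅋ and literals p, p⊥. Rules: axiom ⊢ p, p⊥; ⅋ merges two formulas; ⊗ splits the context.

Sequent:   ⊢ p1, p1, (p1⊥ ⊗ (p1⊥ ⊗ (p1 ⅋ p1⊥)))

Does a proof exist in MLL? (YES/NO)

Proof tree:
[⊗]  ⊢ p1, p1, (p1⊥ ⊗ (p1⊥ ⊗ (p1 ⅋ p1⊥)))
  [Ax]  ⊢ p1, p1⊥
  [⊗]  ⊢ p1, (p1⊥ ⊗ (p1 ⅋ p1⊥))
    [Ax]  ⊢ p1, p1⊥
    [⅋]  ⊢ (p1 ⅋ p1⊥)
      [Ax]  ⊢ p1, p1⊥

Result: YES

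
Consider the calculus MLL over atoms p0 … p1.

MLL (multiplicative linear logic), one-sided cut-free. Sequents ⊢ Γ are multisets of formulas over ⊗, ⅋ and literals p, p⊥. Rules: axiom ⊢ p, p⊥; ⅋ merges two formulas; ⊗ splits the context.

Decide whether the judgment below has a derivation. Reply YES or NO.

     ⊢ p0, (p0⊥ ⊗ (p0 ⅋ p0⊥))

Proof tree:
[⊗]  ⊢ p0, (p0⊥ ⊗ (p0 ⅋ p0⊥))
  [Ax]  ⊢ p0, p0⊥
  [⅋]  ⊢ (p0 ⅋ p0⊥)
    [Ax]  ⊢ p0, p0⊥

Result: YES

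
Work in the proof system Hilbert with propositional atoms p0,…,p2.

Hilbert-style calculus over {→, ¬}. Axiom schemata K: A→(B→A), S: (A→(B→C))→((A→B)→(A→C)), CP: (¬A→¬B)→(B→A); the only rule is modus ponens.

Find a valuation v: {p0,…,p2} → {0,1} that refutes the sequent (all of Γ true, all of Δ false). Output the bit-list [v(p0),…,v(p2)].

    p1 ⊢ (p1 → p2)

Search for a countermodel by truth-table:
  v=000: Γ:[p1=F] Δ:[(p1 → p2)=T] refutes=False
  v=001: Γ:[p1=F] Δ:[(p1 → p2)=T] refutes=False
  v=010: Γ:[p1=T] Δ:[(p1 → p2)=F] refutes=True  ← countermodel

Result: [0, 1, 0]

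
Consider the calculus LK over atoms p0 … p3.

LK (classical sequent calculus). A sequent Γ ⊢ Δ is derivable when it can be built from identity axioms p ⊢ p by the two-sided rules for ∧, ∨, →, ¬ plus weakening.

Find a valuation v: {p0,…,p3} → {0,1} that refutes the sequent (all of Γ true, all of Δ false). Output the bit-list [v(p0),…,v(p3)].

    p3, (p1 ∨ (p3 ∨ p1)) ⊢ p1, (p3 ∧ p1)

Truth-table refutation:
  v=0000: Γ:[p3=F, (p1 ∨ (p3 ∨ p1))=F] Δ:[p1=F, (p3 ∧ p1)=F] refutes=False
  v=0001: Γ:[p3=T, (p1 ∨ (p3 ∨ p1))=T] Δ:[p1=F, (p3 ∧ p1)=F] refutes=True  ← countermodel

Result: [0, 0, 0, 1]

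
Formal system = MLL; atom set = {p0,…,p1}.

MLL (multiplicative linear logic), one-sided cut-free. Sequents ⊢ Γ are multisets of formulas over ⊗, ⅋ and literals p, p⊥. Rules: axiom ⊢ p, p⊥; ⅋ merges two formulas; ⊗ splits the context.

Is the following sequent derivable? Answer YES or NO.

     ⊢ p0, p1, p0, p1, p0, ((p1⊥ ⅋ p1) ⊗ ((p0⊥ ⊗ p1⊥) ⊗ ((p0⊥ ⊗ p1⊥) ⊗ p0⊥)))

Proof tree:
[⊗]  ⊢ p0, p1, p0, p1, p0, ((p1⊥ ⅋ p1) ⊗ ((p0⊥ ⊗ p1⊥) ⊗ ((p0⊥ ⊗ p1⊥) ⊗ p0⊥)))
  [⅋]  ⊢ (p1⊥ ⅋ p1)
    [Ax]  ⊢ p1, p1⊥
  [⊗]  ⊢ p0, p1, p0, p1, p0, ((p0⊥ ⊗ p1⊥) ⊗ ((p0⊥ ⊗ p1⊥) ⊗ p0⊥))
    [⊗]  ⊢ p0, p1, (p0⊥ ⊗ p1⊥)
      [Ax]  ⊢ p0, p0⊥
      [Ax]  ⊢ p1, p1⊥
    [⊗]  ⊢ p0, p1, p0, ((p0⊥ ⊗ p1⊥) ⊗ p0⊥)
      [⊗]  ⊢ p0, p1, (p0⊥ ⊗ p1⊥)
        [Ax]  ⊢ p0, p0⊥
        [Ax]  ⊢ p1, p1⊥
      [Ax]  ⊢ p0, p0⊥

Result: YES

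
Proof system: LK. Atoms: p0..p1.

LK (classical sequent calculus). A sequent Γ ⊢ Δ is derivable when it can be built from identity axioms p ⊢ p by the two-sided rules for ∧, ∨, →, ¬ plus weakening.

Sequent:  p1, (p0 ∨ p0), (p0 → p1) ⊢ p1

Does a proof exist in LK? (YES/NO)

Proof tree:
[→L] p1, (p0 ∨ p0), (p0 → p1) ⊢ p1
  [WL] (p0 ∨ p0), p1 ⊢ p0
    [∨L] (p0 ∨ p0) ⊢ p0
      [Ax] p0 ⊢ p0
      [Ax] p0 ⊢ p0
  [Ax] p1 ⊢ p1

Result: YES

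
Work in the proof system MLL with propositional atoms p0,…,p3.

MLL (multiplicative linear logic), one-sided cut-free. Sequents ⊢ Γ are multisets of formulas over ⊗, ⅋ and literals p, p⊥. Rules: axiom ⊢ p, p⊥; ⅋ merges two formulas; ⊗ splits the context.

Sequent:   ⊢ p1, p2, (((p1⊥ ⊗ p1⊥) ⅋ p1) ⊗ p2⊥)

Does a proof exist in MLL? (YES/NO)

Derivation (root first):
[⊗]  ⊢ p1, p2, (((p1⊥ ⊗ p1⊥) ⅋ p1) ⊗ p2⊥)
  [⅋]  ⊢ p1, ((p1⊥ ⊗ p1⊥) ⅋ p1)
    [⊗]  ⊢ p1, p1, (p1⊥ ⊗ p1⊥)
      [Ax]  ⊢ p1, p1⊥
      [Ax]  ⊢ p1, p1⊥
  [Ax]  ⊢ p2, p2⊥

Result: YES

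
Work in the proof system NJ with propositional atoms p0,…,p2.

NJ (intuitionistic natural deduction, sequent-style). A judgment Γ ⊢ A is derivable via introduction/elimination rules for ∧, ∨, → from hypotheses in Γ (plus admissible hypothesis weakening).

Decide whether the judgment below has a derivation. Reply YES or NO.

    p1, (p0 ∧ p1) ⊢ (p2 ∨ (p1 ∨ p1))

Derivation (root first):
[∨I₂] p1, (p0 ∧ p1) ⊢ (p2 ∨ (p1 ∨ p1))
  [∨I₂] p1, (p0 ∧ p1) ⊢ (p1 ∨ p1)
    [Wk] p1, (p0 ∧ p1) ⊢ p1
      [Ax] p1 ⊢ p1

Result: YES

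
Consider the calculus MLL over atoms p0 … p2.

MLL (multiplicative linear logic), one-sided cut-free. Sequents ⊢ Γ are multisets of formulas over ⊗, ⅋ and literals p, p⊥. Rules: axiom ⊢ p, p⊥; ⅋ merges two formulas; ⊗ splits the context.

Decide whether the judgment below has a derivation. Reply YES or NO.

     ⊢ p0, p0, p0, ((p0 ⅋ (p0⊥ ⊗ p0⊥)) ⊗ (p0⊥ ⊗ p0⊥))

Derivation trace:
[⊗]  ⊢ p0, p0, p0, ((p0 ⅋ (p0⊥ ⊗ p0⊥)) ⊗ (p0⊥ ⊗ p0⊥))
  [⅋]  ⊢ p0, (p0 ⅋ (p0⊥ ⊗ p0⊥))
    [⊗]  ⊢ p0, p0, (p0⊥ ⊗ p0⊥)
      [Ax]  ⊢ p0, p0⊥
      [Ax]  ⊢ p0, p0⊥
  [⊗]  ⊢ p0, p0, (p0⊥ ⊗ p0⊥)
    [Ax]  ⊢ p0, p0⊥
    [Ax]  ⊢ p0, p0⊥

Result: YES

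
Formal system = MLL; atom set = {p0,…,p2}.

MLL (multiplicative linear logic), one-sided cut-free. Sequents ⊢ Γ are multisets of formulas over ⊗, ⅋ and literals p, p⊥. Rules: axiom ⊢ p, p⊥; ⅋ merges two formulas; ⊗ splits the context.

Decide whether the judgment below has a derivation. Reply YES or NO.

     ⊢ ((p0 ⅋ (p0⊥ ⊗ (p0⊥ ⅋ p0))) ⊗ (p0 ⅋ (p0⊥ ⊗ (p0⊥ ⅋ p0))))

Derivation trace:
[⊗]  ⊢ ((p0 ⅋ (p0⊥ ⊗ (p0⊥ ⅋ p0))) ⊗ (p0 ⅋ (p0⊥ ⊗ (p0⊥ ⅋ p0))))
  [⅋]  ⊢ (p0 ⅋ (p0⊥ ⊗ (p0⊥ ⅋ p0)))
    [⊗]  ⊢ p0, (p0⊥ ⊗ (p0⊥ ⅋ p0))
      [Ax]  ⊢ p0, p0⊥
      [⅋]  ⊢ (p0⊥ ⅋ p0)
        [Ax]  ⊢ p0, p0⊥
  [⅋]  ⊢ (p0 ⅋ (p0⊥ ⊗ (p0⊥ ⅋ p0)))
    [⊗]  ⊢ p0, (p0⊥ ⊗ (p0⊥ ⅋ p0))
      [Ax]  ⊢ p0, p0⊥
      [⅋]  ⊢ (p0⊥ ⅋ p0)
        [Ax]  ⊢ p0, p0⊥

Result: YES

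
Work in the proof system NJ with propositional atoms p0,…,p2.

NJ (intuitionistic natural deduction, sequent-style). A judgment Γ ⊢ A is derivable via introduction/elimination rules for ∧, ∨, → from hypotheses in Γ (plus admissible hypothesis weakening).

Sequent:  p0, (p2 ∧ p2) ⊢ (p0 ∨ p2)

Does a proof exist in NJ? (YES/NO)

Derivation trace:
[∨I₁] p0, (p2 ∧ p2) ⊢ (p0 ∨ p2)
  [Wk] p0, (p2 ∧ p2) ⊢ p0
    [Ax] p0 ⊢ p0

Result: YES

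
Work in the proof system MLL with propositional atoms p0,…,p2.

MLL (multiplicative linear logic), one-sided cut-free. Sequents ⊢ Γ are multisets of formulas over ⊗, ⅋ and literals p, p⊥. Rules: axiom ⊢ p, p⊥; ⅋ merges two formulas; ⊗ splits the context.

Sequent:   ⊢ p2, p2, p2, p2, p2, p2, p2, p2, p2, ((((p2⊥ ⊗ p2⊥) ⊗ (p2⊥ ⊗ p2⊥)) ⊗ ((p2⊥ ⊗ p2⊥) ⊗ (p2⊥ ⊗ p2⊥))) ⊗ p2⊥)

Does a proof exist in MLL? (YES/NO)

Derivation (root first):
[⊗]  ⊢ p2, p2, p2, p2, p2, p2, p2, p2, p2, ((((p2⊥ ⊗ p2⊥) ⊗ (p2⊥ ⊗ p2⊥)) ⊗ ((p2⊥ ⊗ p2⊥) ⊗ (p2⊥ ⊗ p2⊥))) ⊗ p2⊥)
  [⊗]  ⊢ p2, p2, p2, p2, p2, p2, p2, p2, (((p2⊥ ⊗ p2⊥) ⊗ (p2⊥ ⊗ p2⊥)) ⊗ ((p2⊥ ⊗ p2⊥) ⊗ (p2⊥ ⊗ p2⊥)))
    [⊗]  ⊢ p2, p2, p2, p2, ((p2⊥ ⊗ p2⊥) ⊗ (p2⊥ ⊗ p2⊥))
      [⊗]  ⊢ p2, p2, (p2⊥ ⊗ p2⊥)
        [Ax]  ⊢ p2, p2⊥
        [Ax]  ⊢ p2, p2⊥
      [⊗]  ⊢ p2, p2, (p2⊥ ⊗ p2⊥)
        [Ax]  ⊢ p2, p2⊥
        [Ax]  ⊢ p2, p2⊥
    [⊗]  ⊢ p2, p2, p2, p2, ((p2⊥ ⊗ p2⊥) ⊗ (p2⊥ ⊗ p2⊥))
      [⊗]  ⊢ p2, p2, (p2⊥ ⊗ p2⊥)
        [Ax]  ⊢ p2, p2⊥
        [Ax]  ⊢ p2, p2⊥
      [⊗]  ⊢ p2, p2, (p2⊥ ⊗ p2⊥)
        [Ax]  ⊢ p2, p2⊥
        [Ax]  ⊢ p2, p2⊥
  [Ax]  ⊢ p2, p2⊥

Result: YES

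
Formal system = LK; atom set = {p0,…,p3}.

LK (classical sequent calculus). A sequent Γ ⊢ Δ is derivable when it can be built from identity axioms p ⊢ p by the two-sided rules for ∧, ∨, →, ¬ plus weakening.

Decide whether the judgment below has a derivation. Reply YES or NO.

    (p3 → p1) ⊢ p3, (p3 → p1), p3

Proof tree:
[WR] (p3 → p1) ⊢ p3, (p3 → p1), p3
  [→R] (p3 → p1) ⊢ p3, (p3 → p1)
    [→L] p3, (p3 → p1) ⊢ p1, p3
      [WR] p3 ⊢ p3, p3
        [Ax] p3 ⊢ p3
      [Ax] p1 ⊢ p1

Result: YES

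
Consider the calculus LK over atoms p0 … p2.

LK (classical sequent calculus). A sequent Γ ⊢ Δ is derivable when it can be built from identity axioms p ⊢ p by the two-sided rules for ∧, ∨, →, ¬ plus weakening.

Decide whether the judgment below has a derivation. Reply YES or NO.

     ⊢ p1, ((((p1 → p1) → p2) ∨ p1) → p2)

Derivation trace:
[→R]  ⊢ p1, ((((p1 → p1) → p2) ∨ p1) → p2)
  [∨L] (((p1 → p1) → p2) ∨ p1) ⊢ p1, p2
    [→L] ((p1 → p1) → p2) ⊢ p2
      [→R]  ⊢ (p1 → p1)
        [Ax] p1 ⊢ p1
      [Ax] p2 ⊢ p2
    [Ax] p1 ⊢ p1

Result: YES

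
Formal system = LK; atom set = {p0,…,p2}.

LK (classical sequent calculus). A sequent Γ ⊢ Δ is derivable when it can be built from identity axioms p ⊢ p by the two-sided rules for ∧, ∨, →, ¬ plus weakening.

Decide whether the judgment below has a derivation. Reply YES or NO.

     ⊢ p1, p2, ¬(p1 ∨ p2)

Proof tree:
[¬R]  ⊢ p1, p2, ¬(p1 ∨ p2)
  [∨L] (p1 ∨ p2) ⊢ p1, p2
    [Ax] p1 ⊢ p1
    [Ax] p2 ⊢ p2

Result: YES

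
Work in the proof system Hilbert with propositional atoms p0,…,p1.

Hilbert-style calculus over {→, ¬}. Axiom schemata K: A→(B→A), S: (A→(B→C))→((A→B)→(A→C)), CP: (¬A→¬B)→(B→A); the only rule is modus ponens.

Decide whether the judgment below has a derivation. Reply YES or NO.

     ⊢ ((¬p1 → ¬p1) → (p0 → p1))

Truth-table refutation:
  v=00: Γ:[] Δ:[((¬p1 → ¬p1) → (p0 → p1))=T] refutes=False
  v=01: Γ:[] Δ:[((¬p1 → ¬p1) → (p0 → p1))=T] refutes=False
  v=10: Γ:[] Δ:[((¬p1 → ¬p1) → (p0 → p1))=F] refutes=True  ← countermodel

Result: NO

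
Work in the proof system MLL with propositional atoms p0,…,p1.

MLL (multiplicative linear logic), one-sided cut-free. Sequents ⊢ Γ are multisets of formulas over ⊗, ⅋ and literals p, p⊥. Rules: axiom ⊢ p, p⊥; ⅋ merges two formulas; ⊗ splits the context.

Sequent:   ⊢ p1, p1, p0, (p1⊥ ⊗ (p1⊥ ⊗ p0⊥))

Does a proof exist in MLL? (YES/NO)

Derivation trace:
[⊗]  ⊢ p1, p1, p0, (p1⊥ ⊗ (p1⊥ ⊗ p0⊥))
  [Ax]  ⊢ p1, p1⊥
  [⊗]  ⊢ p1, p0, (p1⊥ ⊗ p0⊥)
    [Ax]  ⊢ p1, p1⊥
    [Ax]  ⊢ p0, p0⊥

Result: YES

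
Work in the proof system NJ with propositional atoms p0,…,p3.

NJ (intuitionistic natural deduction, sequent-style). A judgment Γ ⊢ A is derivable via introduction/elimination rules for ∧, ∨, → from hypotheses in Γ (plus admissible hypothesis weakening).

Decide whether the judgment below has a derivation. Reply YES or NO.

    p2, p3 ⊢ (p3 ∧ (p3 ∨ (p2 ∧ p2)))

Proof tree:
[∧I] p2, p3 ⊢ (p3 ∧ (p3 ∨ (p2 ∧ p2)))
  [Ax] p3 ⊢ p3
  [∨I₂] p2 ⊢ (p3 ∨ (p2 ∧ p2))
    [∧I] p2 ⊢ (p2 ∧ p2)
      [Ax] p2 ⊢ p2
      [Ax] p2 ⊢ p2

Result: YES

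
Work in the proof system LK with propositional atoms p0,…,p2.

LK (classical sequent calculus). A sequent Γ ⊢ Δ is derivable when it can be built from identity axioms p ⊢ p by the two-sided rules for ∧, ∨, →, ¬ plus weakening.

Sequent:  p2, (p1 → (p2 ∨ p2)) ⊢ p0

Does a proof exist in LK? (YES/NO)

Search for a countermodel by truth-table:
  v=000: Γ:[p2=F, (p1 → (p2 ∨ p2))=T] Δ:[p0=F] refutes=False
  v=001: Γ:[p2=T, (p1 → (p2 ∨ p2))=T] Δ:[p0=F] refutes=True  ← countermodel

Result: NO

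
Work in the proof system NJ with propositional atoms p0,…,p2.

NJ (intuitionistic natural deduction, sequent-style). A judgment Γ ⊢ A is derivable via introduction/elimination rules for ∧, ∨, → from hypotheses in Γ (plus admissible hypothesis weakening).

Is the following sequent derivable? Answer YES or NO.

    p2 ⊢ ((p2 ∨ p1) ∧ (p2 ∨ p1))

Derivation (root first):
[∧I] p2 ⊢ ((p2 ∨ p1) ∧ (p2 ∨ p1))
  [∨I₁] p2 ⊢ (p2 ∨ p1)
    [Ax] p2 ⊢ p2
  [∨I₁] p2 ⊢ (p2 ∨ p1)
    [Ax] p2 ⊢ p2

Result: YES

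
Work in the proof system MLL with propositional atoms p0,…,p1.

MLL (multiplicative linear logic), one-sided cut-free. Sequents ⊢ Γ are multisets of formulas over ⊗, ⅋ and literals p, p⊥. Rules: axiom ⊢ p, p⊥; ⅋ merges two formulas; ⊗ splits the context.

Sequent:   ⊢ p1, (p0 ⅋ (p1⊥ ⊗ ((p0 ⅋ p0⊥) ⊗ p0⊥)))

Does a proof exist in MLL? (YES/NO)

Proof tree:
[⅋]  ⊢ p1, (p0 ⅋ (p1⊥ ⊗ ((p0 ⅋ p0⊥) ⊗ p0⊥)))
  [⊗]  ⊢ p1, p0, (p1⊥ ⊗ ((p0 ⅋ p0⊥) ⊗ p0⊥))
    [Ax]  ⊢ p1, p1⊥
    [⊗]  ⊢ p0, ((p0 ⅋ p0⊥) ⊗ p0⊥)
      [⅋]  ⊢ (p0 ⅋ p0⊥)
        [Ax]  ⊢ p0, p0⊥
      [Ax]  ⊢ p0, p0⊥

Result: YES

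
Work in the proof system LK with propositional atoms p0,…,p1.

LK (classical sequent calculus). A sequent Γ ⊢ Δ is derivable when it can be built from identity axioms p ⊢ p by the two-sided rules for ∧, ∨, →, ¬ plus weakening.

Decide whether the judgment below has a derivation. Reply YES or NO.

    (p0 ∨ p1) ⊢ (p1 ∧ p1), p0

Derivation (root first):
[∨L] (p0 ∨ p1) ⊢ (p1 ∧ p1), p0
  [Ax] p0 ⊢ p0
  [∧R] p1 ⊢ (p1 ∧ p1)
    [Ax] p1 ⊢ p1
    [Ax] p1 ⊢ p1

Result: YES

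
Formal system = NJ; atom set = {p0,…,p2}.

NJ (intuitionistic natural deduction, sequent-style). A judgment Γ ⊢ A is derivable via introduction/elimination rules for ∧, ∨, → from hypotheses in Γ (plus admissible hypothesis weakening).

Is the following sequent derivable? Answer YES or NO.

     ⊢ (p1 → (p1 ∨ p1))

Derivation trace:
[→I]  ⊢ (p1 → (p1 ∨ p1))
  [∨I₁] p1 ⊢ (p1 ∨ p1)
    [Ax] p1 ⊢ p1

Result: YES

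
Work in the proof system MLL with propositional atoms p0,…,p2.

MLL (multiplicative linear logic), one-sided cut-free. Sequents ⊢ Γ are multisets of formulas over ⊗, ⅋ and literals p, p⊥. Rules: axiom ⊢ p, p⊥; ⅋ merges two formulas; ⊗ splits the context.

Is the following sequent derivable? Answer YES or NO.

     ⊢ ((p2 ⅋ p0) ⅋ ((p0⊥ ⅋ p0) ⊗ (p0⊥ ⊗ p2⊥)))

Derivation trace:
[⅋]  ⊢ ((p2 ⅋ p0) ⅋ ((p0⊥ ⅋ p0) ⊗ (p0⊥ ⊗ p2⊥)))
  [⅋]  ⊢ ((p0⊥ ⅋ p0) ⊗ (p0⊥ ⊗ p2⊥)), (p2 ⅋ p0)
    [⊗]  ⊢ p0, p2, ((p0⊥ ⅋ p0) ⊗ (p0⊥ ⊗ p2⊥))
      [⅋]  ⊢ (p0⊥ ⅋ p0)
        [Ax]  ⊢ p0, p0⊥
      [⊗]  ⊢ p0, p2, (p0⊥ ⊗ p2⊥)
        [Ax]  ⊢ p0, p0⊥
        [Ax]  ⊢ p2, p2⊥

Result: YES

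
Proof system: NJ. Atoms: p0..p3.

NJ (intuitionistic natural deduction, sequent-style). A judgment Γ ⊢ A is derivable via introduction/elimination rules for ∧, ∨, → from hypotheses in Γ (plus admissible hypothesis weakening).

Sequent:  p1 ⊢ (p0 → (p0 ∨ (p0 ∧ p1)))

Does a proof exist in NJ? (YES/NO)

Derivation trace:
[→I] p1 ⊢ (p0 → (p0 ∨ (p0 ∧ p1)))
  [∨I₂] p1, p0 ⊢ (p0 ∨ (p0 ∧ p1))
    [∧I] p1, p0 ⊢ (p0 ∧ p1)
      [Ax] p0 ⊢ p0
      [Ax] p1 ⊢ p1

Result: YES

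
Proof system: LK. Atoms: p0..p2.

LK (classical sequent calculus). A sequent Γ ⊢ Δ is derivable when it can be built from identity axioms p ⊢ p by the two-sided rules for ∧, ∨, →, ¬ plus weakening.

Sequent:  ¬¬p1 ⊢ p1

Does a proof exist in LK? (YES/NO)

Proof tree:
[¬L] ¬¬p1 ⊢ p1
  [¬R]  ⊢ p1, ¬p1
    [Ax] p1 ⊢ p1

Result: YES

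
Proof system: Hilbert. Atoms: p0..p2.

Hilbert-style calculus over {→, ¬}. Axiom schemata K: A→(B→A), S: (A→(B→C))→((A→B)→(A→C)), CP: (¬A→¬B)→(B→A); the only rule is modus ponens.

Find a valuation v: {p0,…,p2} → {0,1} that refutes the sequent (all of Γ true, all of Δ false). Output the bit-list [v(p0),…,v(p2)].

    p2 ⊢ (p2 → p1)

Search for a countermodel by truth-table:
  v=000: Γ:[p2=F] Δ:[(p2 → p1)=T] refutes=False
  v=001: Γ:[p2=T] Δ:[(p2 → p1)=F] refutes=True  ← countermodel

Result: [0, 0, 1]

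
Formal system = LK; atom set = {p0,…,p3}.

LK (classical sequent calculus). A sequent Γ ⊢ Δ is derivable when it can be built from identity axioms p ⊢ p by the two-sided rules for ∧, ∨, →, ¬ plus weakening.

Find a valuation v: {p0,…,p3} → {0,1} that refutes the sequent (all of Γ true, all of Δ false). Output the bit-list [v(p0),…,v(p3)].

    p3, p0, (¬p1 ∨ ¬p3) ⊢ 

Search for a countermodel by truth-table:
  v=0000: Γ:[p3=F, p0=F, (¬p1 ∨ ¬p3)=T] Δ:[] refutes=False
  v=0001: Γ:[p3=T, p0=F, (¬p1 ∨ ¬p3)=T] Δ:[] refutes=False
  v=0010: Γ:[p3=F, p0=F, (¬p1 ∨ ¬p3)=T] Δ:[] refutes=False
  v=0011: Γ:[p3=T, p0=F, (¬p1 ∨ ¬p3)=T] Δ:[] refutes=False
  v=0100: Γ:[p3=F, p0=F, (¬p1 ∨ ¬p3)=T] Δ:[] refutes=False
  v=0101: Γ:[p3=T, p0=F, (¬p1 ∨ ¬p3)=F] Δ:[] refutes=False
  v=0110: Γ:[p3=F, p0=F, (¬p1 ∨ ¬p3)=T] Δ:[] refutes=False
  v=0111: Γ:[p3=T, p0=F, (¬p1 ∨ ¬p3)=F] Δ:[] refutes=False
  v=1000: Γ:[p3=F, p0=T, (¬p1 ∨ ¬p3)=T] Δ:[] refutes=False
  v=1001: Γ:[p3=T, p0=T, (¬p1 ∨ ¬p3)=T] Δ:[] refutes=True  ← countermodel

Result: [1, 0, 0, 1]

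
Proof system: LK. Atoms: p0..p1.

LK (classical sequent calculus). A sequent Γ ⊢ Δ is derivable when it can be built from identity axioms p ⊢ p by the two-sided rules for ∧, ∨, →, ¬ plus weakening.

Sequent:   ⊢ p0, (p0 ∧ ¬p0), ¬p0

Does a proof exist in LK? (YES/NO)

Proof tree:
[¬R]  ⊢ p0, (p0 ∧ ¬p0), ¬p0
  [∧R] p0 ⊢ p0, (p0 ∧ ¬p0)
    [WL] p0, p0 ⊢ p0
      [Ax] p0 ⊢ p0
    [¬R] p0 ⊢ p0, ¬p0
      [WL] p0, p0 ⊢ p0
        [Ax] p0 ⊢ p0

Result: YES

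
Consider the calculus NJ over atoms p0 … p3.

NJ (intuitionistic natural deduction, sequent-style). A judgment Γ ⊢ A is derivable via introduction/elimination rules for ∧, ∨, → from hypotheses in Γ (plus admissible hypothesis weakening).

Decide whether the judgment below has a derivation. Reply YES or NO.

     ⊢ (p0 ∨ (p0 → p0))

Derivation (root first):
[∨I₂]  ⊢ (p0 ∨ (p0 → p0))
  [→I]  ⊢ (p0 → p0)
    [Ax] p0 ⊢ p0

Result: YES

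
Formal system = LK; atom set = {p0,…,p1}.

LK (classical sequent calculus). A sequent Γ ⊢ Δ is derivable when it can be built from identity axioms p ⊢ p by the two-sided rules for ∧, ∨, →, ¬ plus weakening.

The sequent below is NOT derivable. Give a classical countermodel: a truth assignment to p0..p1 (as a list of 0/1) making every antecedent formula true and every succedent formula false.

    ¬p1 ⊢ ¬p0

Enumerate valuations to refute Γ ⊢ Δ:
  v=00: Γ:[¬p1=T] Δ:[¬p0=T] refutes=False
  v=01: Γ:[¬p1=F] Δ:[¬p0=T] refutes=False
  v=10: Γ:[¬p1=T] Δ:[¬p0=F] refutes=True  ← countermodel

Result: [1, 0]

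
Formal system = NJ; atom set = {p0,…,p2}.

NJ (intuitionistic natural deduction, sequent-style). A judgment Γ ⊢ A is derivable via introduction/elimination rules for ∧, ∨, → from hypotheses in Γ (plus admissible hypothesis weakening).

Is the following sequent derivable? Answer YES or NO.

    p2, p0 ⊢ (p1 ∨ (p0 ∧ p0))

Derivation trace:
[∨I₂] p2, p0 ⊢ (p1 ∨ (p0 ∧ p0))
  [∧I] p2, p0 ⊢ (p0 ∧ p0)
    [Ax] p0 ⊢ p0
    [Wk] p0, p2 ⊢ p0
      [Ax] p0 ⊢ p0

Result: YES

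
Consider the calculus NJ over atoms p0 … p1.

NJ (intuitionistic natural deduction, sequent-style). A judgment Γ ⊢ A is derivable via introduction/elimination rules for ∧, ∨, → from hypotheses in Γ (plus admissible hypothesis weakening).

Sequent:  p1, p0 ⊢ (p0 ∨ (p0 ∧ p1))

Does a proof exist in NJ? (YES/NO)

Derivation (root first):
[∨I₂] p1, p0 ⊢ (p0 ∨ (p0 ∧ p1))
  [∧I] p1, p0 ⊢ (p0 ∧ p1)
    [Ax] p0 ⊢ p0
    [Ax] p1 ⊢ p1

Result: YES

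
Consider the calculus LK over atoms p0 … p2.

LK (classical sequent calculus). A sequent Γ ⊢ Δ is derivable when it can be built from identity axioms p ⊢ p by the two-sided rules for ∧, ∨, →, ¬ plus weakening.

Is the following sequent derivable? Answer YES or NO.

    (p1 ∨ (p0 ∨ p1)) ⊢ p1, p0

Derivation trace:
[∨L] (p1 ∨ (p0 ∨ p1)) ⊢ p1, p0
  [Ax] p1 ⊢ p1
  [∨L] (p0 ∨ p1) ⊢ p1, p0
    [Ax] p0 ⊢ p0
    [Ax] p1 ⊢ p1

Result: YES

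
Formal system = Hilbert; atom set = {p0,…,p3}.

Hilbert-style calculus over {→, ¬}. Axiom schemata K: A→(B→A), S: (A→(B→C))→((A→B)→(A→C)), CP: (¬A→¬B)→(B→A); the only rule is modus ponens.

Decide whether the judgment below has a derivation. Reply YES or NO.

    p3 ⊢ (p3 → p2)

Enumerate valuations to refute Γ ⊢ Δ:
  v=0000: Γ:[p3=F] Δ:[(p3 → p2)=T] refutes=False
  v=0001: Γ:[p3=T] Δ:[(p3 → p2)=F] refutes=True  ← countermodel

Result: NO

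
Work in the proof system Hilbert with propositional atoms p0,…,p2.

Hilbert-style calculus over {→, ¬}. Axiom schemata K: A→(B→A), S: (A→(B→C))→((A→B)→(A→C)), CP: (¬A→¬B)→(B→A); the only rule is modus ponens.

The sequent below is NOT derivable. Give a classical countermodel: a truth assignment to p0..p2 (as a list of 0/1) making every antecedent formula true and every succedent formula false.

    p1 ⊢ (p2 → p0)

Enumerate valuations to refute Γ ⊢ Δ:
  v=000: Γ:[p1=F] Δ:[(p2 → p0)=T] refutes=False
  v=001: Γ:[p1=F] Δ:[(p2 → p0)=F] refutes=False
  v=010: Γ:[p1=T] Δ:[(p2 → p0)=T] refutes=False
  v=011: Γ:[p1=T] Δ:[(p2 → p0)=F] refutes=True  ← countermodel

Result: [0, 1, 1]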